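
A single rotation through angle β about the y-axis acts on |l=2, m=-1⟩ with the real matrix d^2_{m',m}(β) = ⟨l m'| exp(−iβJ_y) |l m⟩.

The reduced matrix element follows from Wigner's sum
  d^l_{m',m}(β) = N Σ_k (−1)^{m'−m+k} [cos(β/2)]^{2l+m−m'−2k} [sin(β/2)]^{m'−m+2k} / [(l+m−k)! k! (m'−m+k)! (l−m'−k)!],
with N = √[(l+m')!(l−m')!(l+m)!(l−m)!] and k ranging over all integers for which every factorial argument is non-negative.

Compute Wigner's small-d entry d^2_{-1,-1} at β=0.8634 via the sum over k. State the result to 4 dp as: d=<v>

d=0.2472

d^2_{-1,-1}(β=0.8634) via Wigner's sum:
Half-angle: c=0.908256, s=0.418415. N=√(1·6·1·6)=6.000000
k∈{0,1} keeps every argument non-negative
  k=0: (−1)^0·6.0000/(6)·0.9083^4·0.4184^0 = +0.680507
  k=1: (−1)^1·6.0000/(2)·0.9083^2·0.4184^2 = -0.433264
d^2_{-1,-1}(0.8634) = +0.680507 -0.433264 = +0.247243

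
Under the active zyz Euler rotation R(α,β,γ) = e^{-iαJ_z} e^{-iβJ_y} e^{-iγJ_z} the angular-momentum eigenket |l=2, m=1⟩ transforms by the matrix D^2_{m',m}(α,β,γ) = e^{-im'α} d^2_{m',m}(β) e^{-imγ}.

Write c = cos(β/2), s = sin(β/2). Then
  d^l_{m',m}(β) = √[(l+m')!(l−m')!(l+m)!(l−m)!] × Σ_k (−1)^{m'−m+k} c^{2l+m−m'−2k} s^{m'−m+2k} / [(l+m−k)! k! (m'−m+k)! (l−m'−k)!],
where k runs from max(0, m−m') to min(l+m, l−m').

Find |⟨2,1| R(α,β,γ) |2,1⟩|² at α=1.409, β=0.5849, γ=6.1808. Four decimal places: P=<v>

Split into d^2_{1,1}(β=0.5849) × two z-phases.
Half-angle: c=0.957540, s=0.288299. N=√(6·1·6·1)=6.000000
Admissible k: 0..1 (factorial args all ≥0)
  k=0: (−1)^0·6.0000/(6)·0.9575^4·0.2883^0 = +0.840676
  k=1: (−1)^1·6.0000/(2)·0.9575^2·0.2883^2 = -0.228624
d^2_{1,1}(0.5849) = +0.840676 -0.228624 = +0.612052
|D^2_{1,1}|² = |d^2_{1,1}(β)|² = (+0.612052)² = 0.374607 (the z-rotation phases have unit modulus)

P=0.3746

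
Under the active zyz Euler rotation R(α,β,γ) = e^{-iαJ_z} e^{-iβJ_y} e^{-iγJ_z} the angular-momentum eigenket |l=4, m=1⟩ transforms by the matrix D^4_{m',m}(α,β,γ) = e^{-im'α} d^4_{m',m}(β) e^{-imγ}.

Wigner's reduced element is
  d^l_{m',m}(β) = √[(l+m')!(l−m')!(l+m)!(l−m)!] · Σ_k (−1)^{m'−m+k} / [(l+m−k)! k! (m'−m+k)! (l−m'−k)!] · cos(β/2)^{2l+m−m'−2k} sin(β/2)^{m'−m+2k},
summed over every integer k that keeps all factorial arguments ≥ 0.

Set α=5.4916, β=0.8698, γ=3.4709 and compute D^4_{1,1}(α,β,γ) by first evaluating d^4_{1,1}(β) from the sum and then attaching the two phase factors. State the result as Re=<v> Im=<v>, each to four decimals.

Split into d^4_{1,1}(β=0.8698) × two z-phases.
Half-angle: c=0.906912, s=0.421320. N=√(120·6·120·6)=720.000000
k: max(0,(1)−(1))=0 … min(4+(1),4−(1))=3
  k=0: (−1)^0·720.0000/(720)·0.9069^8·0.4213^0 = +0.457638
  k=1: (−1)^1·720.0000/(48)·0.9069^6·0.4213^2 = -1.481516
  k=2: (−1)^2·720.0000/(24)·0.9069^4·0.4213^4 = +0.639483
  k=3: (−1)^3·720.0000/(72)·0.9069^2·0.4213^6 = -0.046005
d^4_{1,1}(0.8698) = +0.457638 -1.481516 +0.639483 -0.046005 = -0.430399
D = (+0.702718+0.711468i)·(-0.430399)·(-0.946267+0.323388i) = +0.385224+0.191953i

Re=0.3852 Im=0.1920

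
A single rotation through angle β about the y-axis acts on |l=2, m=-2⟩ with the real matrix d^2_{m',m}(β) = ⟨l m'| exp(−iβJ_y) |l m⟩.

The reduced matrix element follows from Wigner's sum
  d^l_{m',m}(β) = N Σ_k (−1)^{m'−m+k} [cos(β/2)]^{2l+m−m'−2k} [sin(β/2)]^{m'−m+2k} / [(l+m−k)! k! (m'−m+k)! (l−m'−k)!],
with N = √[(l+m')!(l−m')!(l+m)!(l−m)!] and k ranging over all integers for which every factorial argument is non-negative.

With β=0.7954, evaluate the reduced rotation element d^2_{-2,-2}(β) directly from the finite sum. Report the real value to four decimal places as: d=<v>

d=0.7225

d^2_{-2,-2}(β=0.7954) via Wigner's sum:
Half-angle: c=0.921954, s=0.387299. N=√(1·24·1·24)=24.000000
k: max(0,(-2)−(-2))=0 … min(2+(-2),2−(-2))=0
  k=0: (−1)^0·24.0000/(24)·0.9220^4·0.3873^0 = +0.722499
d^2_{-2,-2}(0.7954) = +0.722499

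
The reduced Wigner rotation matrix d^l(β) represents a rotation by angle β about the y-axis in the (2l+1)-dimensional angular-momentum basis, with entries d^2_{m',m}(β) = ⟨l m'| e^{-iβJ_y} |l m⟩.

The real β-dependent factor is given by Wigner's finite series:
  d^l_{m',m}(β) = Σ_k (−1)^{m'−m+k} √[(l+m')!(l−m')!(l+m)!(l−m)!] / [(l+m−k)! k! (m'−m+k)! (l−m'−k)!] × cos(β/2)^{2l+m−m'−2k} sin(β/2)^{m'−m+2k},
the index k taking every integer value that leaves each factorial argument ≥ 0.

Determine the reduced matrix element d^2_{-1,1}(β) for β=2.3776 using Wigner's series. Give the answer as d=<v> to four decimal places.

d^2_{-1,1}(β=2.3776) via Wigner's sum:
Half-angle: c=0.372774, s=0.927922. N=√(1·6·6·1)=6.000000
Admissible k: 2..3 (factorial args all ≥0)
  k=2: (−1)^0·6.0000/(2)·0.3728^2·0.9279^2 = +0.358951
  k=3: (−1)^1·6.0000/(6)·0.3728^0·0.9279^4 = -0.741390
d^2_{-1,1}(2.3776) = +0.358951 -0.741390 = -0.382439

d=-0.3824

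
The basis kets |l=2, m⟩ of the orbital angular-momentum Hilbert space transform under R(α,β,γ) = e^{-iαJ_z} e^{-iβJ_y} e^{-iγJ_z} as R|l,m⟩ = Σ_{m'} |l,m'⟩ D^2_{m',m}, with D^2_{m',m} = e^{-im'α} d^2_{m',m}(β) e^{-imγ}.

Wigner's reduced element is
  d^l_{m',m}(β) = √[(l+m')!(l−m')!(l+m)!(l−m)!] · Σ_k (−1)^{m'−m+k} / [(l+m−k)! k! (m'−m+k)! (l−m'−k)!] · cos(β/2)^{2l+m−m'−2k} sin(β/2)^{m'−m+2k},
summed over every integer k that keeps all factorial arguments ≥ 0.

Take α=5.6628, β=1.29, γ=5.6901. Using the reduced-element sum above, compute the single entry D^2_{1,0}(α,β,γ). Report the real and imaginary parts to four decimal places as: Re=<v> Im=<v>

Re=-0.2653 Im=-0.1896

First d^2_{1,0}(β=1.29), then the phase factors e^{-i(1)α} and e^{-i(0)γ}:
Half-angle: c=0.799100, s=0.601198. N=√(6·1·2·2)=4.898979
k: max(0,(0)−(1))=0 … min(2+(0),2−(1))=1
  k=0: (−1)^1·4.8990/(2)·0.7991^3·0.6012^1 = -0.751444
  k=1: (−1)^2·4.8990/(2)·0.7991^1·0.6012^3 = +0.425334
d^2_{1,0}(1.29) = -0.751444 +0.425334 = -0.326110
D = (+0.813655+0.581349i)·(-0.326110)·(+1.000000+0.000000i) = -0.265341-0.189583i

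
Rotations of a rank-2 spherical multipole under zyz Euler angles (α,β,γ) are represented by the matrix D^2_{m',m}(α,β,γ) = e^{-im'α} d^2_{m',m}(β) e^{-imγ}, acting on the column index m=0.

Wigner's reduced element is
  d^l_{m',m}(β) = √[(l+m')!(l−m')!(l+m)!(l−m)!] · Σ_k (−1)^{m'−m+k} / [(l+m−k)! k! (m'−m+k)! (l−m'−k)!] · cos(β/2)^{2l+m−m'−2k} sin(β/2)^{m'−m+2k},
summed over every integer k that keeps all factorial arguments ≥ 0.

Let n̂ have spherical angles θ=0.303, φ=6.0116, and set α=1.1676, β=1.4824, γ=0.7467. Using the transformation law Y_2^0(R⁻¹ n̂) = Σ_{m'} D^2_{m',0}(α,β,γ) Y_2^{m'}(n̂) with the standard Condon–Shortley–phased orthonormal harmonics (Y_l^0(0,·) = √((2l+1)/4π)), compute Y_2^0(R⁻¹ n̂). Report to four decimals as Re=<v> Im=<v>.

Need the full column D^2_{m',0} for m'=−2..2 at α=1.1676, β=1.4824, γ=0.7467.
cos(β/2)=0.737659, sin(β/2)=0.675174
d^2_{-2,0}: single k=2 term ⇒ +0.607600;  D = -0.420524+0.438563i
d^2_{-1,0}: k∈[1..2] ⇒ +0.663831 -0.556132 = +0.107700;  D = +0.042257+0.099064i
d^2_{0,0}: k∈[0..2] ⇒ +0.296089 -0.992206 +0.207808 = -0.488310;  D = -0.488310+0.000000i
d^2_{1,0}: k∈[0..1] ⇒ -0.663831 +0.556132 = -0.107700;  D = -0.042257+0.099064i
d^2_{2,0}: single k=0 term ⇒ +0.607600;  D = -0.420524-0.438563i
Y_2^{m'}(θ=0.303,φ=6.0116) and Σ D·Y over m':
  (-0.4205+0.4386i)·(+0.0294+0.0178i)  (+0.0423+0.0991i)·(+0.2120+0.0590i)  (-0.4883+0.0000i)·(+0.5465+0.0000i)  (-0.0423+0.0991i)·(-0.2120+0.0590i)  (-0.4205-0.4386i)·(+0.0294-0.0178i)
Y_2^0(R⁻¹ n̂) = -0.301015+0.000000i

Re=-0.3010 Im=0.0000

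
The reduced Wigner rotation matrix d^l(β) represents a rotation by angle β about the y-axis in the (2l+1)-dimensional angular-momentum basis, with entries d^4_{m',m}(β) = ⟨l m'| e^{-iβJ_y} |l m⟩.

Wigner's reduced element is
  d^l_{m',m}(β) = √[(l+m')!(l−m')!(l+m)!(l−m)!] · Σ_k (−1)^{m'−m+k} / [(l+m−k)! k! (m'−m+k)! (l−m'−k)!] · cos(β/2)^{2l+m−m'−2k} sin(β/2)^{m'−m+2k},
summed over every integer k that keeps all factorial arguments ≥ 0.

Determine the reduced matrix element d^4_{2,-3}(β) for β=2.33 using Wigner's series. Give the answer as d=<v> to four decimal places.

d=0.3643

d^4_{2,-3}(β=2.33) via Wigner's sum:
c=cos(2.33/2)=0.394751, s=sin(2.33/2)=0.918788; N=√[720·2·1·5040]=2693.993318
Admissible k: 0..1 (factorial args all ≥0)
  k=0: (−1)^5·2693.9933/(240)·0.3948^3·0.9188^5 = -0.452096
  k=1: (−1)^6·2693.9933/(720)·0.3948^1·0.9188^7 = +0.816385
d^4_{2,-3}(2.33) = -0.452096 +0.816385 = +0.364289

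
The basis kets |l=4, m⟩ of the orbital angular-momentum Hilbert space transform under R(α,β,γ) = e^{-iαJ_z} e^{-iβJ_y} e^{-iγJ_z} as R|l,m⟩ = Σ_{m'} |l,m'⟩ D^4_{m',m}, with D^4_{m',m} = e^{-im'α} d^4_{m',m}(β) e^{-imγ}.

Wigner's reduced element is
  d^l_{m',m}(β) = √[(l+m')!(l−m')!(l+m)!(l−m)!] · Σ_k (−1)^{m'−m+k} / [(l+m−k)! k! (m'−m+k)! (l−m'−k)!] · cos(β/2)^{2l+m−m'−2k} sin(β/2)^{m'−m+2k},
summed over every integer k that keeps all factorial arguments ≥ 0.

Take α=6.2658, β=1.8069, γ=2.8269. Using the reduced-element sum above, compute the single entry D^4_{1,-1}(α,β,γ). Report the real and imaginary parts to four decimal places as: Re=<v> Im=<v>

Re=0.1188 Im=-0.0364

D^4_{1,-1}(6.2658,1.8069,2.8269) = e^{-i·1·6.2658}·d^4_{1,-1}(1.8069)·e^{-i·-1·2.8269}. Compute d first:
With c≡cos(β/2)=0.618904 and s≡sin(β/2)=0.785467, N=[120·6·6·120]^{1/2}=720.000000
Admissible k: 0..3 (factorial args all ≥0)
  k=0: (−1)^2·720.0000/(72)·0.6189^6·0.7855^2 = +0.346732
  k=1: (−1)^3·720.0000/(24)·0.6189^4·0.7855^4 = -1.675426
  k=2: (−1)^4·720.0000/(48)·0.6189^2·0.7855^6 = +1.349288
  k=3: (−1)^5·720.0000/(720)·0.6189^0·0.7855^8 = -0.144885
d^4_{1,-1}(1.8069) = +0.346732 -1.675426 +1.349288 -0.144885 = -0.124290
D = (+0.999849+0.017384i)·(-0.124290)·(-0.950892+0.309524i) = +0.118838-0.036410i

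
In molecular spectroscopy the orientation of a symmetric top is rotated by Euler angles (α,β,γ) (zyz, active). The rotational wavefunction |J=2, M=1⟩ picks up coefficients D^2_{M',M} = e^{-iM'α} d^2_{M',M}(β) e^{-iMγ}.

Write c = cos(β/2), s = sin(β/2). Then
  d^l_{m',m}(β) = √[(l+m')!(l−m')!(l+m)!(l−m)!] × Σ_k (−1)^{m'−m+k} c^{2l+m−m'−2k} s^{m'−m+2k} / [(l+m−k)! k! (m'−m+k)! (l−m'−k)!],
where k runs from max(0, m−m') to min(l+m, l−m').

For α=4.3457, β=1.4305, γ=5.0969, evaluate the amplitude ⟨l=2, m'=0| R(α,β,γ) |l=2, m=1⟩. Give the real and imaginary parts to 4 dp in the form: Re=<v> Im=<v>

Re=0.0636 Im=0.1572

D^2_{0,1}(4.3457,1.4305,5.0969) = e^{-i·0·4.3457}·d^2_{0,1}(1.4305)·e^{-i·1·5.0969}. Compute d first:
Half-angle: c=0.754929, s=0.655806. N=√(2·2·6·1)=4.898979
k∈{1,2} keeps every argument non-negative
  k=1: (−1)^0·4.8990/(2)·0.7549^3·0.6558^1 = +0.691146
  k=2: (−1)^1·4.8990/(2)·0.7549^1·0.6558^3 = -0.521565
d^2_{0,1}(1.4305) = +0.691146 -0.521565 = +0.169581
D = (+1.000000+0.000000i)·(+0.169581)·(+0.375106+0.926982i) = +0.063611+0.157199i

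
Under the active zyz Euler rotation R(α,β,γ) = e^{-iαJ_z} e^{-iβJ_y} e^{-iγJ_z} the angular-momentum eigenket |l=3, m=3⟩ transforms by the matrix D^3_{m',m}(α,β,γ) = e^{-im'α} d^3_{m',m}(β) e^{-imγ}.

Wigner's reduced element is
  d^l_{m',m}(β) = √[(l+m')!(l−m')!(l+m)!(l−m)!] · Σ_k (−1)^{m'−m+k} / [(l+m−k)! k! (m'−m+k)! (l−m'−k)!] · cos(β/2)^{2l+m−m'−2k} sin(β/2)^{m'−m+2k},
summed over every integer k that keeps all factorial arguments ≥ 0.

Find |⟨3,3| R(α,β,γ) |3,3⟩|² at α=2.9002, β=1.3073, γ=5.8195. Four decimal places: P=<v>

P=0.0627

D^3_{3,3}(2.9002,1.3073,5.8195) = e^{-i·3·2.9002}·d^3_{3,3}(1.3073)·e^{-i·3·5.8195}. Compute d first:
Half-angle: c=0.793870, s=0.608088. N=√(720·1·720·1)=720.000000
k: max(0,(3)−(3))=0 … min(3+(3),3−(3))=0
  k=0: (−1)^0·720.0000/(720)·0.7939^6·0.6081^0 = +0.250320
d^3_{3,3}(1.3073) = +0.250320
|D^3_{3,3}|² = |d^3_{3,3}(β)|² = (+0.250320)² = 0.062660 (the z-rotation phases have unit modulus)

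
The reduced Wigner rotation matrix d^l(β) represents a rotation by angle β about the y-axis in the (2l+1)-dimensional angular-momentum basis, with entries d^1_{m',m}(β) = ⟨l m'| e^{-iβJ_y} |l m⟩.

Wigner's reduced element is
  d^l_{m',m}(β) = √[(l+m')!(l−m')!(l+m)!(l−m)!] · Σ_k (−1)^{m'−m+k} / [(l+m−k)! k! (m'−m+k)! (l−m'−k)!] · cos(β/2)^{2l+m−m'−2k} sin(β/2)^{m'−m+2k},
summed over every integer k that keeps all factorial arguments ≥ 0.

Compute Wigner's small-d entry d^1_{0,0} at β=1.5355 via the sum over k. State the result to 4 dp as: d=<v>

d=0.0353

d^1_{0,0}(β=1.5355) via Wigner's sum:
Half-angle: c=0.719475, s=0.694518. N=√(1·1·1·1)=1.000000
Admissible k: 0..1 (factorial args all ≥0)
  k=0: (−1)^0·1.0000/(1)·0.7195^2·0.6945^0 = +0.517644
  k=1: (−1)^1·1.0000/(1)·0.7195^0·0.6945^2 = -0.482356
d^1_{0,0}(1.5355) = +0.517644 -0.482356 = +0.035289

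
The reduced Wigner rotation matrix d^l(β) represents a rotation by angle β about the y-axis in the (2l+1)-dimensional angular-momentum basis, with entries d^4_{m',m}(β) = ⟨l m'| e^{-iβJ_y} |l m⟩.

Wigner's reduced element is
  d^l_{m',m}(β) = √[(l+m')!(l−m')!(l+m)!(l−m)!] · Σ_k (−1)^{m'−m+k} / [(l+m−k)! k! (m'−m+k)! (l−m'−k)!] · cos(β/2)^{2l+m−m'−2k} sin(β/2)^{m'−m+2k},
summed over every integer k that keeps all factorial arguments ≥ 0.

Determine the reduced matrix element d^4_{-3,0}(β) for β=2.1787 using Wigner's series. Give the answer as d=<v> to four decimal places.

d=-0.4672

d^4_{-3,0}(β=2.1787) via Wigner's sum:
Half-angle: c=0.463062, s=0.886326. N=√(1·5040·24·24)=1703.830978
k∈{3,4} keeps every argument non-negative
  k=3: (−1)^0·1703.8310/(144)·0.4631^5·0.8863^3 = +0.175404
  k=4: (−1)^1·1703.8310/(144)·0.4631^3·0.8863^5 = -0.642611
d^4_{-3,0}(2.1787) = +0.175404 -0.642611 = -0.467207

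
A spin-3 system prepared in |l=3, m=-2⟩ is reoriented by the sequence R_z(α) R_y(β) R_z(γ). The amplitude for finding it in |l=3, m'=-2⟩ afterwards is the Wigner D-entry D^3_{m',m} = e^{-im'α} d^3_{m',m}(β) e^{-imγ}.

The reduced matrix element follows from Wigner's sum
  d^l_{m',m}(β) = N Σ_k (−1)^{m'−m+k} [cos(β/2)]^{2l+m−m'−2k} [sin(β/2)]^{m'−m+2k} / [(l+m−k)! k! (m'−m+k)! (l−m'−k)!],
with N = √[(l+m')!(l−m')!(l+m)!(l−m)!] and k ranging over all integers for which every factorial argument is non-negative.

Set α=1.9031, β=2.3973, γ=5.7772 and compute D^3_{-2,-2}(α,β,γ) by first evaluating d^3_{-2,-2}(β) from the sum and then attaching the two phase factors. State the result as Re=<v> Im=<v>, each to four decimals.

Re=0.0691 Im=-0.0250

D^3_{-2,-2}(1.9031,2.3973,5.7772) = e^{-i·-2·1.9031}·d^3_{-2,-2}(2.3973)·e^{-i·-2·5.7772}. Compute d first:
c=cos(2.3973/2)=0.363616, s=sin(2.3973/2)=0.931549; N=√[1·120·1·120]=120.000000
k: max(0,(-2)−(-2))=0 … min(3+(-2),3−(-2))=1
  k=0: (−1)^0·120.0000/(120)·0.3636^6·0.9315^0 = +0.002311
  k=1: (−1)^1·120.0000/(24)·0.3636^4·0.9315^2 = -0.075849
d^3_{-2,-2}(2.3973) = +0.002311 -0.075849 = -0.073538
D = (-0.787159-0.616750i)·(-0.073538)·(+0.530191-0.847878i) = +0.069146-0.025034i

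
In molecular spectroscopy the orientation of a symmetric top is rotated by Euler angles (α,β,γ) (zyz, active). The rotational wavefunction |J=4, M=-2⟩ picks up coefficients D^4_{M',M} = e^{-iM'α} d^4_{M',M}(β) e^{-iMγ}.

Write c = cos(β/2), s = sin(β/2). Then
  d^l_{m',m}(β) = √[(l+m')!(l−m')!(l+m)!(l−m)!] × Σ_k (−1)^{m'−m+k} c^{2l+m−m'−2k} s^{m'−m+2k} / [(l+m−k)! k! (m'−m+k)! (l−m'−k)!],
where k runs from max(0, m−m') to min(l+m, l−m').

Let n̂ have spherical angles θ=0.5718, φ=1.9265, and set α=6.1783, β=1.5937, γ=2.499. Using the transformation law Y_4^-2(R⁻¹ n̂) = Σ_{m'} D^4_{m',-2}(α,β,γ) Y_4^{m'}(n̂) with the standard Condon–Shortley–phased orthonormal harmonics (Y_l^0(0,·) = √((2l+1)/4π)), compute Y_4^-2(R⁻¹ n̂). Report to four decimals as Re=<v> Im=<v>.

Need the full column D^4_{m',-2} for m'=−4..4 at α=6.1783, β=1.5937, γ=2.499.
cos(β/2)=0.698963, sin(β/2)=0.715158
d^4_{-4,-2}: single k=2 term ⇒ +0.315579;  D = -0.042139-0.312753i
d^4_{-3,-2}: k∈[1..2] ⇒ +0.218095 -0.684955 = -0.466860;  D = +0.013558+0.466663i
d^4_{-2,-2}: k∈[0..2] ⇒ +0.056968 -0.715665 +0.936517 = +0.277820;  D = +0.021050-0.277021i
d^4_{-1,-2}: k∈[0..2] ⇒ -0.247296 +1.294443 -0.903415 = +0.143732;  D = +0.025835-0.141391i
d^4_{0,-2}: k∈[0..2] ⇒ +0.565783 -1.579481 +0.620071 = -0.393627;  D = -0.110902+0.377681i
d^4_{1,-2}: k∈[0..2] ⇒ -0.862962 +1.355122 -0.283729 = +0.208431;  D = +0.079339-0.192740i
d^4_{2,-2}: k∈[0..2] ⇒ +0.936517 -0.784334 +0.068425 = +0.220608;  D = +0.104870-0.194088i
d^4_{3,-2}: k∈[0..1] ⇒ -0.717063 +0.250226 = -0.466838;  D = -0.263699+0.385227i
d^4_{4,-2}: single k=0 term ⇒ +0.345859;  D = +0.224168-0.263376i
Y_4^{m'}(θ=0.5718,φ=1.9265) and Σ D·Y over m':
  (-0.0421-0.3128i)·(+0.0056-0.0375i)  (+0.0136+0.4667i)·(+0.1461+0.0805i)  (+0.0210-0.2770i)·(-0.2931+0.2526i)  (+0.0258-0.1414i)·(-0.1462-0.3936i)  (-0.1109+0.3777i)·(-0.0753+0.0000i)  (+0.0793-0.1927i)·(+0.1462-0.3936i)  (+0.1049-0.1941i)·(-0.2931-0.2526i)  (-0.2637+0.3852i)·(-0.1461+0.0805i)  (+0.2242-0.2634i)·(+0.0056+0.0375i)
Y_4^-2(R⁻¹ n̂) = -0.160190+0.038084i

Re=-0.1602 Im=0.0381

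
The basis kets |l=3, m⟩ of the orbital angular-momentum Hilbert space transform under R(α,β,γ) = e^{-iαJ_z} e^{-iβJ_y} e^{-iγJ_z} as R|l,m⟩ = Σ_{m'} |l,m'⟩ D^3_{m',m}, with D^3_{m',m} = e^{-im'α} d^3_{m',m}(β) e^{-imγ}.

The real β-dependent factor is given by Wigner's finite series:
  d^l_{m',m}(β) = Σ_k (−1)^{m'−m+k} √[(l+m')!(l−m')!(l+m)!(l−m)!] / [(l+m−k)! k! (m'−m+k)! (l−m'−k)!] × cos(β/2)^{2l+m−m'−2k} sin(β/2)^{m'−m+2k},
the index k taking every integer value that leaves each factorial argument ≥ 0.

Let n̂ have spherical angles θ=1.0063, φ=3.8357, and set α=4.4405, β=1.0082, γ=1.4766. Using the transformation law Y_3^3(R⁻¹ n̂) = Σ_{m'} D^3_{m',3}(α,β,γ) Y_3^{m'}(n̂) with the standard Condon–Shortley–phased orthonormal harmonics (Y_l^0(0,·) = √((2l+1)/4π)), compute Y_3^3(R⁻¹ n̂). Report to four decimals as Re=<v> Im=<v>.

Need the full column D^3_{m',3} for m'=−3..3 at α=4.4405, β=1.0082, γ=1.4766.
cos(β/2)=0.875610, sin(β/2)=0.483020
d^3_{-3,3}: single k=6 term ⇒ +0.012700;  D = -0.010937+0.006454i
d^3_{-2,3}: single k=5 term ⇒ +0.056391;  D = -0.014562-0.054478i
d^3_{-1,3}: single k=4 term ⇒ +0.161631;  D = +0.161622+0.001729i
d^3_{0,3}: single k=3 term ⇒ +0.338330;  D = -0.094341+0.324911i
d^3_{1,3}: single k=2 term ⇒ +0.531150;  D = -0.451571-0.279650i
d^3_{2,3}: single k=1 term ⇒ +0.608966;  D = +0.447879-0.412606i
d^3_{3,3}: single k=0 term ⇒ +0.450674;  D = +0.205124+0.401287i
Y_3^{m'}(θ=1.0063,φ=3.8357) and Σ D·Y over m':
  (-0.0109+0.0065i)·(+0.1232+0.2194i)  (-0.0146-0.0545i)·(+0.0709-0.3838i)  (+0.1616+0.0017i)·(-0.0905+0.0753i)  (-0.0943+0.3249i)·(-0.3132+0.0000i)  (-0.4516-0.2797i)·(+0.0905+0.0753i)  (+0.4479-0.4126i)·(+0.0709+0.3838i)  (+0.2051+0.4013i)·(-0.1232+0.2194i)
Y_3^3(R⁻¹ n̂) = +0.047078-0.010706i

Re=0.0471 Im=-0.0107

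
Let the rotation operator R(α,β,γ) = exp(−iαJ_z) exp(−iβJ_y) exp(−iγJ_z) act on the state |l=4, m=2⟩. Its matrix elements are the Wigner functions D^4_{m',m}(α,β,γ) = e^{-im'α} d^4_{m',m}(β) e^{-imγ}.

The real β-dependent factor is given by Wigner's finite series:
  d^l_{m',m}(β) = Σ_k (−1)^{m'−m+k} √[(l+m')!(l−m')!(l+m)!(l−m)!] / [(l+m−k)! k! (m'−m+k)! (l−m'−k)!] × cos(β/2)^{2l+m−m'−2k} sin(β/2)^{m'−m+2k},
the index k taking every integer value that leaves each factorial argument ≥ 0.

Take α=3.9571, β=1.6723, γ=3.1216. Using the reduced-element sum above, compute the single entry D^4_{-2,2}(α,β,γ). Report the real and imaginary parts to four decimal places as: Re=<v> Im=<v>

Re=-0.0110 Im=0.1094

First d^4_{-2,2}(β=1.6723), then the phase factors e^{-i(-2)α} and e^{-i(2)γ}:
Half-angle: c=0.670325, s=0.742068. N=√(2·720·720·2)=1440.000000
Admissible k: 4..6 (factorial args all ≥0)
  k=4: (−1)^0·1440.0000/(96)·0.6703^4·0.7421^4 = +0.918347
  k=5: (−1)^1·1440.0000/(120)·0.6703^2·0.7421^6 = -0.900355
  k=6: (−1)^2·1440.0000/(1440)·0.6703^0·0.7421^8 = +0.091949
d^4_{-2,2}(1.6723) = +0.918347 -0.900355 +0.091949 = +0.109942
D = (-0.060182+0.998187i)·(+0.109942)·(+0.999201+0.039975i) = -0.010998+0.109390i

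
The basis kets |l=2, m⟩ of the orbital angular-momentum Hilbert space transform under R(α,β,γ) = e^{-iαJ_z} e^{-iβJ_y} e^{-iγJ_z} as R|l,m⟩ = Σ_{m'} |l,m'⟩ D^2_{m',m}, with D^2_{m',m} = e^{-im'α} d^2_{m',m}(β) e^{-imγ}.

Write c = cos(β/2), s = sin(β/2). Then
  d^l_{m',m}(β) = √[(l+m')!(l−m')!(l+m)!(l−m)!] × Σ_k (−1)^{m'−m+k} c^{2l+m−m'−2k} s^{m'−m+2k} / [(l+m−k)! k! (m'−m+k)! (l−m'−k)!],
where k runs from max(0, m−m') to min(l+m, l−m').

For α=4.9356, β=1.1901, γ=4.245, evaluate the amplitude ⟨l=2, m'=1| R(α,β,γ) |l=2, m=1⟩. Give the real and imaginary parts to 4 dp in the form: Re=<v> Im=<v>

Re=0.1709 Im=0.0426

Split into d^2_{1,1}(β=1.1901) × two z-phases.
With c≡cos(β/2)=0.828120 and s≡sin(β/2)=0.560550, N=[6·1·6·1]^{1/2}=6.000000
k: max(0,(1)−(1))=0 … min(2+(1),2−(1))=1
  k=0: (−1)^0·6.0000/(6)·0.8281^4·0.5606^0 = +0.470299
  k=1: (−1)^1·6.0000/(2)·0.8281^2·0.5606^2 = -0.646453
d^2_{1,1}(1.1901) = +0.470299 -0.646453 = -0.176154
D = (+0.221362+0.975192i)·(-0.176154)·(-0.450557+0.892748i) = +0.170929+0.042587i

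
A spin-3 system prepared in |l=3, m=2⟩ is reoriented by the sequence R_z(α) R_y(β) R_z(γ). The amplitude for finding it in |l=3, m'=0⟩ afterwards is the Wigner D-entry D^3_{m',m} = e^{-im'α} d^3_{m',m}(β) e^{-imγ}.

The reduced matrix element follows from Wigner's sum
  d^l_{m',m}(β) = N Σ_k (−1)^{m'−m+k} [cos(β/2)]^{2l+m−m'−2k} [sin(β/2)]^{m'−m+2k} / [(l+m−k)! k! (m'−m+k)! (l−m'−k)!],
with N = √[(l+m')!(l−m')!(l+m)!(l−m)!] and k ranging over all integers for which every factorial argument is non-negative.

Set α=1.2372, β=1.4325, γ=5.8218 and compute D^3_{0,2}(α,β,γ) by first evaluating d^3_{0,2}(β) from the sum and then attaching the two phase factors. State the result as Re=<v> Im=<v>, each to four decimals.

Split into d^3_{0,2}(β=1.4325) × two z-phases.
c=cos(1.4325/2)=0.754273, s=sin(1.4325/2)=0.656561; N=√[6·6·120·1]=65.726707
The bounds max(0,m−m')=2 and min(l+m,l−m')=3 give 2 terms
  k=2: (−1)^0·65.7267/(12)·0.7543^4·0.6566^2 = +0.764232
  k=3: (−1)^1·65.7267/(12)·0.7543^2·0.6566^4 = -0.579052
d^3_{0,2}(1.4325) = +0.764232 -0.579052 = +0.185180
Phases: e^{-i·(0)·1.2372}=+1.000000+0.000000i, e^{-i·(2)·5.8218}=+0.603614+0.797277i ⇒ D=+0.111777+0.147639i

Re=0.1118 Im=0.1476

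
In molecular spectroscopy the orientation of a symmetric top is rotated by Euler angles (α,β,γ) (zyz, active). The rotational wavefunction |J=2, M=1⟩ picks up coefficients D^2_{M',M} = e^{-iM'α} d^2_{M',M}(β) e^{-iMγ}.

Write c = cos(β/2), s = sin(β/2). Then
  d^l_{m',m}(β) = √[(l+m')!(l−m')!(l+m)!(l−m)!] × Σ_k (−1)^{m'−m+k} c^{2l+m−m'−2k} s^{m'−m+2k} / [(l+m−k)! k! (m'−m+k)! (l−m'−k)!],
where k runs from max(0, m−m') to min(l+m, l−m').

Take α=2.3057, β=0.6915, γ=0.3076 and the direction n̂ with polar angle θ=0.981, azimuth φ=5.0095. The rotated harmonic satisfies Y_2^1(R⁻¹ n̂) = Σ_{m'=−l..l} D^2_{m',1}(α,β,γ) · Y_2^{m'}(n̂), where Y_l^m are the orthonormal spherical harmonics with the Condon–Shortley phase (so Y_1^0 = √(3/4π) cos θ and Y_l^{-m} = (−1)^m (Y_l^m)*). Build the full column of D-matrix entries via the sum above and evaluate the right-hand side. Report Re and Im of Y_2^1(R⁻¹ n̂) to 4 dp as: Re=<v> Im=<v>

Need the full column D^2_{m',1} for m'=−2..2 at α=2.3057, β=0.6915, γ=0.3076.
cos(β/2)=0.940822, sin(β/2)=0.338902
d^2_{-2,1}: single k=3 term ⇒ +0.073242;  D = -0.029100-0.067213i
d^2_{-1,1}: k∈[2..3] ⇒ +0.304990 -0.013192 = +0.291798;  D = -0.120926+0.265561i
d^2_{0,1}: k∈[1..2] ⇒ +0.691309 -0.089703 = +0.601606;  D = +0.573368-0.182149i
d^2_{1,1}: k∈[0..1] ⇒ +0.783482 -0.304990 = +0.478492;  D = -0.413259-0.241189i
d^2_{2,1}: single k=0 term ⇒ -0.564451;  D = -0.115794-0.552446i
Y_2^{m'}(θ=0.981,φ=5.0095) and Σ D·Y over m':
  (-0.0291-0.0672i)·(-0.2211+0.1494i)  (-0.1209+0.2656i)·(+0.1045+0.3414i)  (+0.5734-0.1821i)·(-0.0227+0.0000i)  (-0.4133-0.2412i)·(-0.1045+0.3414i)  (-0.1158-0.5524i)·(-0.2211-0.1494i)
Y_2^1(R⁻¹ n̂) = -0.031219+0.024639i

Re=-0.0312 Im=0.0246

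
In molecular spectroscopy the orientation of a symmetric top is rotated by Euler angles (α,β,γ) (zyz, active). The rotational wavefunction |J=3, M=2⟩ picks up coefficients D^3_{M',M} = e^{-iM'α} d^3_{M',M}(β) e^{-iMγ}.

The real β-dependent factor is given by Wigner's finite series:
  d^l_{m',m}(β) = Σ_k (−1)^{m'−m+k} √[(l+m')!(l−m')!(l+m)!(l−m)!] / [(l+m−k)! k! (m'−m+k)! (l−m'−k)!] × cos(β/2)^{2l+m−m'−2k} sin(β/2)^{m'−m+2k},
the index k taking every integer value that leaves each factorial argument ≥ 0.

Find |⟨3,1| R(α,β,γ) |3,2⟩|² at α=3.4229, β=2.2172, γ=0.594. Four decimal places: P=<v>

D^3_{1,2}(3.4229,2.2172,0.594) = e^{-i·1·3.4229}·d^3_{1,2}(2.2172)·e^{-i·2·0.594}. Compute d first:
Half-angle: c=0.445915, s=0.895075. N=√(24·2·120·1)=75.894664
k∈{1,2} keeps every argument non-negative
  k=1: (−1)^0·75.8947/(24)·0.4459^5·0.8951^1 = +0.049902
  k=2: (−1)^1·75.8947/(12)·0.4459^3·0.8951^3 = -0.402129
d^3_{1,2}(2.2172) = +0.049902 -0.402129 = -0.352226
|D^3_{1,2}|² = |d^3_{1,2}(β)|² = (-0.352226)² = 0.124063 (the z-rotation phases have unit modulus)

P=0.1241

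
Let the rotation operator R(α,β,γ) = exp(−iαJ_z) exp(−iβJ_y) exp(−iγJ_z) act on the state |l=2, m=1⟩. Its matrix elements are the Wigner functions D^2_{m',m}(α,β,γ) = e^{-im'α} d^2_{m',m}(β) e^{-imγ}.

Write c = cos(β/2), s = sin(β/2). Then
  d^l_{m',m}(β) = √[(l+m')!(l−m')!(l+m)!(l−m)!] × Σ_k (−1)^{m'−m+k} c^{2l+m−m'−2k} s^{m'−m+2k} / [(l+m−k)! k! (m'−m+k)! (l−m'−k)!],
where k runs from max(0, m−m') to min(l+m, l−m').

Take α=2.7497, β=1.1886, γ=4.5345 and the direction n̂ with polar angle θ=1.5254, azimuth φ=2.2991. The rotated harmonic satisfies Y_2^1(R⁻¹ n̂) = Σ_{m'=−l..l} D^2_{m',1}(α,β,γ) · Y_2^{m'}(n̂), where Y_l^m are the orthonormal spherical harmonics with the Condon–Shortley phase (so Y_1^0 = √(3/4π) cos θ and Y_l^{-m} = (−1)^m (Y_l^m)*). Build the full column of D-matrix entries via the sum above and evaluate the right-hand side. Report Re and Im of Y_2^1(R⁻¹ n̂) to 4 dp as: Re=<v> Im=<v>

Re=-0.2475 Im=-0.2405

Need the full column D^2_{m',1} for m'=−2..2 at α=2.7497, β=1.1886, γ=4.5345.
cos(β/2)=0.828541, sin(β/2)=0.559929
d^2_{-2,1}: single k=3 term ⇒ +0.290899;  D = +0.165667+0.239117i
d^2_{-1,1}: k∈[2..3] ⇒ +0.645676 -0.098295 = +0.547381;  D = -0.116249-0.534894i
d^2_{0,1}: k∈[1..2] ⇒ +0.780099 -0.356277 = +0.423822;  D = -0.074996+0.417134i
d^2_{1,1}: k∈[0..1] ⇒ +0.471254 -0.645676 = -0.174422;  D = -0.094092+0.146866i
d^2_{2,1}: single k=0 term ⇒ -0.636949;  D = +0.522394-0.364429i
Y_2^{m'}(θ=1.5254,φ=2.2991) and Σ D·Y over m':
  (+0.1657+0.2391i)·(-0.0439+0.3830i)  (-0.1162-0.5349i)·(-0.0233-0.0261i)  (-0.0750+0.4171i)·(-0.3134+0.0000i)  (-0.0941+0.1469i)·(+0.0233-0.0261i)  (+0.5224-0.3644i)·(-0.0439-0.3830i)
Y_2^1(R⁻¹ n̂) = -0.247478-0.240468i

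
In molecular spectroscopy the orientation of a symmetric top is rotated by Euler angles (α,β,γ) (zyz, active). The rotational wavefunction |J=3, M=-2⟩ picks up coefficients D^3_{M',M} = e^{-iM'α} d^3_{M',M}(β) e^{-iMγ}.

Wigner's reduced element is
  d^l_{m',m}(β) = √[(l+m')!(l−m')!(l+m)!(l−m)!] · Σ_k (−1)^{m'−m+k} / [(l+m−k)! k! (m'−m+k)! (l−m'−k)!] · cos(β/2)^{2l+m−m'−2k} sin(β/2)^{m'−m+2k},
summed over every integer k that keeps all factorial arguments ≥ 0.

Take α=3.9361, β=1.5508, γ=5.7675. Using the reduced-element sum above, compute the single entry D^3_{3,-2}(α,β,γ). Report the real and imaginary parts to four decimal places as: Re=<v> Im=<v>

Re=-0.2831 Im=0.0794

First d^3_{3,-2}(β=1.5508), then the phase factors e^{-i(3)α} and e^{-i(-2)γ}:
Half-angle: c=0.714141, s=0.700002. N=√(720·1·1·120)=293.938769
The bounds max(0,m−m')=0 and min(l+m,l−m')=0 give 1 term
  k=0: (−1)^5·293.9388/(120)·0.7141^1·0.7000^5 = -0.294005
d^3_{3,-2}(1.5508) = -0.294005
Attach z-rotation phases: D = e^{-i(3)(3.9361)}·(-0.294005)·e^{-i(-2)(5.7675)} = -0.283094+0.079355i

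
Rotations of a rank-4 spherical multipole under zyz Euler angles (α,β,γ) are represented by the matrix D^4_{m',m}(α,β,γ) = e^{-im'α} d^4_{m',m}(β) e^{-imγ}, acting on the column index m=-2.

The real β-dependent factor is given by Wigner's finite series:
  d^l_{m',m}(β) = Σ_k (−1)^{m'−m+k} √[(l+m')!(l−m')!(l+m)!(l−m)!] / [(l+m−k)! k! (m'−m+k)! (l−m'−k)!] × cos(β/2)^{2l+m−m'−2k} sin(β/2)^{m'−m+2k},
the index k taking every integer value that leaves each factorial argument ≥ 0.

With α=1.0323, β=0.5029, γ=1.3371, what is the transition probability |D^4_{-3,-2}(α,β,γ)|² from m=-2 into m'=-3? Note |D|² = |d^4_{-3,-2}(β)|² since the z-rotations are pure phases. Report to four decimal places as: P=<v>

P=0.3564

First d^4_{-3,-2}(β=0.5029), then the phase factors e^{-i(-3)α} and e^{-i(-2)γ}:
c=cos(0.5029/2)=0.968553, s=sin(0.5029/2)=0.248809; N=√[1·5040·2·720]=2693.993318
The bounds max(0,m−m')=1 and min(l+m,l−m')=2 give 2 terms
  k=1: (−1)^0·2693.9933/(720)·0.9686^7·0.2488^1 = +0.744376
  k=2: (−1)^1·2693.9933/(240)·0.9686^5·0.2488^3 = -0.147366
d^4_{-3,-2}(0.5029) = +0.744376 -0.147366 = +0.597009
|D^4_{-3,-2}|² = |d^4_{-3,-2}(β)|² = (+0.597009)² = 0.356420 (the z-rotation phases have unit modulus)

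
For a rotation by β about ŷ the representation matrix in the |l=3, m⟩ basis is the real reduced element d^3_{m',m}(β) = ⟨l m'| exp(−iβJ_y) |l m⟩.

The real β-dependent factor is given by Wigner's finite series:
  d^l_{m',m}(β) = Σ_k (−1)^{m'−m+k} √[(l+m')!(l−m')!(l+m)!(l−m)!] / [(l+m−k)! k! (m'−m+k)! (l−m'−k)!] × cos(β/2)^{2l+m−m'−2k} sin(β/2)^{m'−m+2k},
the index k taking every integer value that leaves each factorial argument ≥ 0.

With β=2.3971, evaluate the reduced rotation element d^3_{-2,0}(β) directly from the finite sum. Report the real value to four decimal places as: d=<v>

d^3_{-2,0}(β=2.3971) via Wigner's sum:
Half-angle: c=0.363709, s=0.931513. N=√(1·120·6·6)=65.726707
The bounds max(0,m−m')=2 and min(l+m,l−m')=3 give 2 terms
  k=2: (−1)^0·65.7267/(12)·0.3637^4·0.9315^2 = +0.083167
  k=3: (−1)^1·65.7267/(12)·0.3637^2·0.9315^4 = -0.545536
d^3_{-2,0}(2.3971) = +0.083167 -0.545536 = -0.462369

d=-0.4624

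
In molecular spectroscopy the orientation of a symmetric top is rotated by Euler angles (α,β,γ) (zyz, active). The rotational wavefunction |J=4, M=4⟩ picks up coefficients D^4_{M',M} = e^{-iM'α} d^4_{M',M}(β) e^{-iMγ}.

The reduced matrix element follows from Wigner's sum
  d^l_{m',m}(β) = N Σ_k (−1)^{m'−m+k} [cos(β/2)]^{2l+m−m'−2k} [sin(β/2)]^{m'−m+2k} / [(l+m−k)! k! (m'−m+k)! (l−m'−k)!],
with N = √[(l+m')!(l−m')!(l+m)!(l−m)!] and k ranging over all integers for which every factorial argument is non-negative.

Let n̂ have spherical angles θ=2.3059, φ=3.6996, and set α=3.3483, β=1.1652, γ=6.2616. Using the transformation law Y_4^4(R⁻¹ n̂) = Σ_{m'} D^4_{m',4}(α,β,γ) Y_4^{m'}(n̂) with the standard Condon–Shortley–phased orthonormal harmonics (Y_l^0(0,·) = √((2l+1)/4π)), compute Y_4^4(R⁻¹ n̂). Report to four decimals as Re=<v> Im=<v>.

Re=0.1177 Im=0.3047

Need the full column D^4_{m',4} for m'=−4..4 at α=3.3483, β=1.1652, γ=6.2616.
cos(β/2)=0.835035, sin(β/2)=0.550197
d^4_{-4,4}: single k=8 term ⇒ +0.008397;  D = +0.005133+0.006646i
d^4_{-3,4}: single k=7 term ⇒ +0.036048;  D = -0.027420-0.023400i
d^4_{-2,4}: single k=6 term ⇒ +0.102352;  D = +0.089834+0.049048i
d^4_{-1,4}: single k=5 term ⇒ +0.219684;  D = -0.210318-0.063461i
d^4_{0,4}: single k=4 term ⇒ +0.372769;  D = +0.371381+0.032145i
d^4_{1,4}: single k=3 term ⇒ +0.506025;  D = -0.502363+0.060761i
d^4_{2,4}: single k=2 term ⇒ +0.543054;  D = +0.514265-0.174469i
d^4_{3,4}: single k=1 term ⇒ +0.440551;  D = -0.379265+0.224149i
d^4_{4,4}: single k=0 term ⇒ +0.236394;  D = +0.174492-0.159483i
Y_4^{m'}(θ=2.3059,φ=3.6996) and Σ D·Y over m':
  (+0.0051+0.0066i)·(-0.0823-0.1057i)  (-0.0274-0.0234i)·(-0.0353-0.3408i)  (+0.0898+0.0490i)·(+0.1737-0.3553i)  (-0.2103-0.0635i)·(+0.0297-0.0185i)  (+0.3714+0.0321i)·(-0.3610+0.0000i)  (-0.5024+0.0608i)·(-0.0297-0.0185i)  (+0.5143-0.1745i)·(+0.1737+0.3553i)  (-0.3793+0.2241i)·(+0.0353-0.3408i)  (+0.1745-0.1595i)·(-0.0823+0.1057i)
Y_4^4(R⁻¹ n̂) = +0.117654+0.304707i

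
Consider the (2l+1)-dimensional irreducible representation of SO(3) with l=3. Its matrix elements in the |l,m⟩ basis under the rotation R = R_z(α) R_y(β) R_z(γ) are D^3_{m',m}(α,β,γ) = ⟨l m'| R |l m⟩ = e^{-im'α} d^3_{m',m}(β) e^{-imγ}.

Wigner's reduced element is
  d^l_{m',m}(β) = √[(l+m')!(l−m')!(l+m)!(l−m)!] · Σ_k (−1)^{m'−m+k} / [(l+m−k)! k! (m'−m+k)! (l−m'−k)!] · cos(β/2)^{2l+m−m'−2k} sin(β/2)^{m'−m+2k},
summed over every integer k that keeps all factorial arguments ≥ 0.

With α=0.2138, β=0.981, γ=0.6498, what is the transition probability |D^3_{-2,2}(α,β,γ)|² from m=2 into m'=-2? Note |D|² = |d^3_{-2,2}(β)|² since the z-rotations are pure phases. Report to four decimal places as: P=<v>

Split into d^3_{-2,2}(β=0.981) × two z-phases.
Half-angle: c=0.882097, s=0.471067. N=√(1·120·120·1)=120.000000
Admissible k: 4..5 (factorial args all ≥0)
  k=4: (−1)^0·120.0000/(24)·0.8821^2·0.4711^4 = +0.191573
  k=5: (−1)^1·120.0000/(120)·0.8821^0·0.4711^6 = -0.010927
d^3_{-2,2}(0.981) = +0.191573 -0.010927 = +0.180646
|D^3_{-2,2}|² = |d^3_{-2,2}(β)|² = (+0.180646)² = 0.032633 (the z-rotation phases have unit modulus)

P=0.0326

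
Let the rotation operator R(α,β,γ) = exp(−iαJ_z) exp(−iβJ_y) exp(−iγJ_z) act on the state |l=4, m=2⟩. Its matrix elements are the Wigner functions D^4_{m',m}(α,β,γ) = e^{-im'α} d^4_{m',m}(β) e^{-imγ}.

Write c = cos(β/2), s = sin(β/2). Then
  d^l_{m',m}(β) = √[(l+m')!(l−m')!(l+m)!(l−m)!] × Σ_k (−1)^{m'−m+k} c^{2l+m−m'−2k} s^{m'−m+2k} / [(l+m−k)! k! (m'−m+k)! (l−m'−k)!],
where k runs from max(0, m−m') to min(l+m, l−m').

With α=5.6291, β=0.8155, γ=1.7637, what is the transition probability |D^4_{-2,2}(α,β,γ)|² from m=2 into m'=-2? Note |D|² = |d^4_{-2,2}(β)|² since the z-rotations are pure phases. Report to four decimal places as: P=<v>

Split into d^4_{-2,2}(β=0.8155) × two z-phases.
With c≡cos(β/2)=0.918015 and s≡sin(β/2)=0.396545, N=[2·720·720·2]^{1/2}=1440.000000
k: max(0,(2)−(-2))=4 … min(4+(2),4−(-2))=6
  k=4: (−1)^0·1440.0000/(96)·0.9180^4·0.3965^4 = +0.263427
  k=5: (−1)^1·1440.0000/(120)·0.9180^2·0.3965^6 = -0.039322
  k=6: (−1)^2·1440.0000/(1440)·0.9180^0·0.3965^8 = +0.000611
d^4_{-2,2}(0.8155) = +0.263427 -0.039322 +0.000611 = +0.224716
|D^4_{-2,2}|² = |d^4_{-2,2}(β)|² = (+0.224716)² = 0.050497 (the z-rotation phases have unit modulus)

P=0.0505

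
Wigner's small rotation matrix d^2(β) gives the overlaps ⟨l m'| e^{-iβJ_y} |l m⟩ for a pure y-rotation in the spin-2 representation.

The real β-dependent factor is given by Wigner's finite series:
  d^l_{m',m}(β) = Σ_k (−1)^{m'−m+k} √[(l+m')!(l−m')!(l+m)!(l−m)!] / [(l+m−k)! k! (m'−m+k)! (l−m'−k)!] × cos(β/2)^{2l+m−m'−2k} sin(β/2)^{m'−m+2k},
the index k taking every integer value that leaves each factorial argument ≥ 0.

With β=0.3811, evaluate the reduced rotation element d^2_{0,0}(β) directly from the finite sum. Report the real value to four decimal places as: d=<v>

d^2_{0,0}(β=0.3811) via Wigner's sum:
Half-angle: c=0.981900, s=0.189399. N=√(2·2·2·2)=4.000000
The bounds max(0,m−m')=0 and min(l+m,l−m')=2 give 3 terms
  k=0: (−1)^0·4.0000/(4)·0.9819^4·0.1894^0 = +0.929543
  k=1: (−1)^1·4.0000/(1)·0.9819^2·0.1894^2 = -0.138341
  k=2: (−1)^2·4.0000/(4)·0.9819^0·0.1894^4 = +0.001287
d^2_{0,0}(0.3811) = +0.929543 -0.138341 +0.001287 = +0.792489

d=0.7925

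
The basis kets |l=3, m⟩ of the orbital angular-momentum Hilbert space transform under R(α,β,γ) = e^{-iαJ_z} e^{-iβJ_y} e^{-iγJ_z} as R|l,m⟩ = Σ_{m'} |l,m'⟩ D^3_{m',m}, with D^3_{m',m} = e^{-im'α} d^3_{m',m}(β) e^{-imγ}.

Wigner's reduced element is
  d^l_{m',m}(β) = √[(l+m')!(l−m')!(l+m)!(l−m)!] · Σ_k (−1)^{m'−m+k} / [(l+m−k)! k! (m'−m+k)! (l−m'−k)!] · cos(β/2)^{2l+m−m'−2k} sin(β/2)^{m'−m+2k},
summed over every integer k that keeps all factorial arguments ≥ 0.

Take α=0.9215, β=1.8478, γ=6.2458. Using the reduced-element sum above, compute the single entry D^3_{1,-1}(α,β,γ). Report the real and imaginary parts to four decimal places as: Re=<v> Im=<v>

First d^3_{1,-1}(β=1.8478), then the phase factors e^{-i(1)α} and e^{-i(-1)γ}:
With c≡cos(β/2)=0.602713 and s≡sin(β/2)=0.797958, N=[24·2·2·24]^{1/2}=48.000000
k∈{0,1,2} keeps every argument non-negative
  k=0: (−1)^2·48.0000/(8)·0.6027^4·0.7980^2 = +0.504142
  k=1: (−1)^3·48.0000/(6)·0.6027^2·0.7980^4 = -1.178234
  k=2: (−1)^4·48.0000/(48)·0.6027^0·0.7980^6 = +0.258155
d^3_{1,-1}(1.8478) = +0.504142 -1.178234 +0.258155 = -0.415936
D = (+0.604626-0.796509i)·(-0.415936)·(+0.999301-0.037377i) = -0.238927+0.340465i

Re=-0.2389 Im=0.3405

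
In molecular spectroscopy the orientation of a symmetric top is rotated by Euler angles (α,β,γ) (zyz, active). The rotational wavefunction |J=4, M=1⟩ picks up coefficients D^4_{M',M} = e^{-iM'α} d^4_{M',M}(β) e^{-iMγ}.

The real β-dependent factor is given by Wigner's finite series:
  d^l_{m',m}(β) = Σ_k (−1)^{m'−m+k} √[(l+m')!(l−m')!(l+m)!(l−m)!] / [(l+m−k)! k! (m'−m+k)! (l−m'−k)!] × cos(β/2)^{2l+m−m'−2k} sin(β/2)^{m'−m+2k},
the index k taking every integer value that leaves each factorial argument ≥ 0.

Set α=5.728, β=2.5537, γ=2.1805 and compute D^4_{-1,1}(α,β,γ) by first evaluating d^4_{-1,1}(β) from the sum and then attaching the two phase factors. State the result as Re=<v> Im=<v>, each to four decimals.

D^4_{-1,1}(5.728,2.5537,2.1805) = e^{-i·-1·5.728}·d^4_{-1,1}(2.5537)·e^{-i·1·2.1805}. Compute d first:
With c≡cos(β/2)=0.289732 and s≡sin(β/2)=0.957108, N=[6·120·120·6]^{1/2}=720.000000
k∈{2,3,4,5} keeps every argument non-negative
  k=2: (−1)^0·720.0000/(72)·0.2897^6·0.9571^2 = +0.005419
  k=3: (−1)^1·720.0000/(24)·0.2897^4·0.9571^4 = -0.177398
  k=4: (−1)^2·720.0000/(48)·0.2897^2·0.9571^6 = +0.967940
  k=5: (−1)^3·720.0000/(720)·0.2897^0·0.9571^8 = -0.704186
d^4_{-1,1}(2.5537) = +0.005419 -0.177398 +0.967940 -0.704186 = +0.091775
Attach z-rotation phases: D = e^{-i(-1)(5.728)}·(+0.091775)·e^{-i(1)(2.1805)} = -0.084318-0.036237i

Re=-0.0843 Im=-0.0362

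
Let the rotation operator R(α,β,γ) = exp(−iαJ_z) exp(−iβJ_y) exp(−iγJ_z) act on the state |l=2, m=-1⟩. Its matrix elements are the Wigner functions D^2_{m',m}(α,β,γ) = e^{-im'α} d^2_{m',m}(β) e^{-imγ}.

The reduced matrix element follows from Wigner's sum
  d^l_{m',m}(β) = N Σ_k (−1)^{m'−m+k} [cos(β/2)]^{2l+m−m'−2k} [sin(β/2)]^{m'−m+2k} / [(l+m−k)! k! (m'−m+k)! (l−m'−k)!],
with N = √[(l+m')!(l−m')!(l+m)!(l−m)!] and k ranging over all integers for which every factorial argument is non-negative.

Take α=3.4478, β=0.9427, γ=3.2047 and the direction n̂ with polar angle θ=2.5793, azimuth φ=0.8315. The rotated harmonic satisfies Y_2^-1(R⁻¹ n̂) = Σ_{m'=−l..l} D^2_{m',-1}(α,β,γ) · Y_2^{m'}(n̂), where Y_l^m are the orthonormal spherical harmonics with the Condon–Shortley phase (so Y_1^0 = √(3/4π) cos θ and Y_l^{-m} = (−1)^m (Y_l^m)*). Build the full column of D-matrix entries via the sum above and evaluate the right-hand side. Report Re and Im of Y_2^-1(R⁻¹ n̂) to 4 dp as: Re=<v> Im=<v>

Re=0.2662 Im=0.1969

Need the full column D^2_{m',-1} for m'=−2..2 at α=3.4478, β=0.9427, γ=3.2047.
cos(β/2)=0.890956, sin(β/2)=0.454089
d^2_{-2,-1}: single k=1 term ⇒ +0.642304;  D = -0.501241-0.401635i
d^2_{-1,-1}: k∈[0..1] ⇒ +0.630123 -0.491040 = +0.139083;  D = +0.129705+0.050206i
d^2_{0,-1}: k∈[0..1] ⇒ -0.786658 +0.204341 = -0.582317;  D = +0.581157+0.036724i
d^2_{1,-1}: k∈[0..1] ⇒ +0.491040 -0.042517 = +0.448523;  D = +0.435334-0.107965i
d^2_{2,-1}: single k=0 term ⇒ -0.166844;  D = +0.142299-0.087109i
Y_2^{m'}(θ=2.5793,φ=0.8315) and Σ D·Y over m':
  (-0.5012-0.4016i)·(-0.0101-0.1093i)  (+0.1297+0.0502i)·(-0.2348+0.2575i)  (+0.5812+0.0367i)·(+0.3619+0.0000i)  (+0.4353-0.1080i)·(+0.2348+0.2575i)  (+0.1423-0.0871i)·(-0.0101+0.1093i)
Y_2^-1(R⁻¹ n̂) = +0.266166+0.196938i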